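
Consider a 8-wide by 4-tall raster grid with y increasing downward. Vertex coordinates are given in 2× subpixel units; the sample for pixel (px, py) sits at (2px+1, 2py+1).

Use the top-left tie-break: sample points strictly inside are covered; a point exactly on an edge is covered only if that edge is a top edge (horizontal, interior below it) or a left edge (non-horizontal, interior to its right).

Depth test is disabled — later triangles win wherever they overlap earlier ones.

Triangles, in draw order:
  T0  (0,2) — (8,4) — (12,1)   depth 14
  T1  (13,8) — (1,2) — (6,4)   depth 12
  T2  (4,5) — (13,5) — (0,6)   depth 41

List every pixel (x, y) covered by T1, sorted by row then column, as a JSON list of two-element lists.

T0:
  2·area = 32  (B↔C swapped to make it positive)
  edge (0, 2)→(12, 1): d=(12,-1) top-left  bias=+0
  edge (12, 1)→(8, 4): d=(-4,3) right/bottom  bias=-1
  edge (8, 4)→(0, 2): d=(-8,-2) top-left  bias=+0
    (2,1)@(5, 3): e=[17,13,2] → #
    (3,1)@(7, 3): e=[19,7,6] → #
    (4,1)@(9, 3): e=[21,1,10] → #
    (5,1)@(11, 3): e=[23,-5,14] → ·
    (2,2)@(5, 5): e=[41,5,-14] → ·
    (3,2)@(7, 5): e=[43,-1,-10] → ·
    (4,2)@(9, 5): e=[45,-7,-6] → ·
  covered (3 px):
    · · · · · · · ·
    · · # # # · · ·
    · · · · · · · ·
    · · · · · · · ·
T1:
  2·area = 6
  edge (13, 8)→(1, 2): d=(-12,-6) top-left  bias=+0
  edge (1, 2)→(6, 4): d=(5,2) right/bottom  bias=-1
  edge (6, 4)→(13, 8): d=(7,4) right/bottom  bias=-1
    (1,1)@(3, 3): e=[0,1,5] → #  [on edge]
    (2,1)@(5, 3): e=[12,-3,-3] → ·
    (1,2)@(3, 5): e=[-24,11,19] → ·
    (3,2)@(7, 5): e=[0,3,3] → #  [on edge]
    (4,2)@(9, 5): e=[12,-1,-5] → ·
    (3,3)@(7, 7): e=[-24,13,17] → ·
    (5,3)@(11, 7): e=[0,5,1] → #  [on edge]
    (6,3)@(13, 7): e=[12,1,-7] → ·
  covered (3 px):
    · · · · · · · ·
    · # · · · · · ·
    · · · # · · · ·
    · · · · · # · ·
T2:
  2·area = 9
  edge (4, 5)→(13, 5): d=(9,0) top-left  bias=+0
  edge (13, 5)→(0, 6): d=(-13,1) right/bottom  bias=-1
  edge (0, 6)→(4, 5): d=(4,-1) top-left  bias=+0
    (0,2)@(1, 5): e=[0,12,-3] → ·  [on edge]
    (1,2)@(3, 5): e=[0,10,-1] → ·  [on edge]
    (2,2)@(5, 5): e=[0,8,1] → #  [on edge]
    (3,2)@(7, 5): e=[0,6,3] → #  [on edge]
    (4,2)@(9, 5): e=[0,4,5] → #  [on edge]
    (5,2)@(11, 5): e=[0,2,7] → #  [on edge]
    (6,2)@(13, 5): e=[0,0,9] → ·  [on edge]
    (7,2)@(15, 5): e=[0,-2,11] → ·  [on edge]
    (2,3)@(5, 7): e=[18,-18,9] → ·
    (3,3)@(7, 7): e=[18,-20,11] → ·
    (4,3)@(9, 7): e=[18,-22,13] → ·
    (5,3)@(11, 7): e=[18,-24,15] → ·
  covered (4 px):
    · · · · · · · ·
    · · · · · · · ·
    · · # # # # · ·
    · · · · · · · ·

Answer: [[1,1],[3,2],[5,3]]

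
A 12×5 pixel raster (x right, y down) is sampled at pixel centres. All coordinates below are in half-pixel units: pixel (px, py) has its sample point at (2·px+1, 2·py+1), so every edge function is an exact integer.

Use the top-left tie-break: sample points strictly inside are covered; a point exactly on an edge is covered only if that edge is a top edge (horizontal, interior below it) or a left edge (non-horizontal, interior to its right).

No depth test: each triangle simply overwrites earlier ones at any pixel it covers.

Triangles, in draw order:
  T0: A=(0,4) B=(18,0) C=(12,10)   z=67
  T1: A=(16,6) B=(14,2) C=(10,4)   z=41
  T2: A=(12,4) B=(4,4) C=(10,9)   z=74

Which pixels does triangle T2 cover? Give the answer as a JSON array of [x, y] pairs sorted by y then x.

T0:
  2·area = 156
  edge (0, 4)→(18, 0): d=(18,-4) top-left  bias=+0
  edge (18, 0)→(12, 10): d=(-6,10) right/bottom  bias=-1
  edge (12, 10)→(0, 4): d=(-12,-6) top-left  bias=+0
    (7,0)@(15, 1): e=[6,24,126] → #
    (8,0)@(17, 1): e=[14,4,138] → #
    (9,0)@(19, 1): e=[22,-16,150] → ·
    (2,1)@(5, 3): e=[2,112,42] → #
    (3,1)@(7, 3): e=[10,92,54] → #
    (4,1)@(9, 3): e=[18,72,66] → #
    (5,1)@(11, 3): e=[26,52,78] → #
    (6,1)@(13, 3): e=[34,32,90] → #
    (8,1)@(17, 3): e=[50,-8,114] → ·
    (1,2)@(3, 5): e=[30,120,6] → #
    (7,2)@(15, 5): e=[78,0,78] → ·  [on edge]
    (1,3)@(3, 7): e=[66,108,-18] → ·
  covered (19 px):
    · · · · · · · # # · · ·
    · · # # # # # # · · · ·
    · # # # # # # · · · · ·
    · · · # # # # · · · · ·
    · · · · · # · · · · · ·
T1:
  2·area = 20  (B↔C swapped to make it positive)
  edge (16, 6)→(10, 4): d=(-6,-2) top-left  bias=+0
  edge (10, 4)→(14, 2): d=(4,-2) top-left  bias=+0
  edge (14, 2)→(16, 6): d=(2,4) right/bottom  bias=-1
    (0,0)@(1, 1): e=[0,-30,50] → ·  [on edge]
    (3,1)@(7, 3): e=[0,-10,30] → ·  [on edge]
    (6,1)@(13, 3): e=[12,2,6] → #
    (7,1)@(15, 3): e=[16,6,-2] → ·
    (6,2)@(13, 5): e=[0,10,10] → #  [on edge]
    (7,2)@(15, 5): e=[4,14,2] → #
    (8,2)@(17, 5): e=[8,18,-6] → ·
    (6,3)@(13, 7): e=[-12,18,14] → ·
    (7,3)@(15, 7): e=[-8,22,6] → ·
    (9,3)@(19, 7): e=[0,30,-10] → ·  [on edge]
  covered (3 px):
    · · · · · · · · · · · ·
    · · · · · · # · · · · ·
    · · · · · · # # · · · ·
    · · · · · · · · · · · ·
    · · · · · · · · · · · ·
T2:
  2·area = 40  (B↔C swapped to make it positive)
  edge (12, 4)→(10, 9): d=(-2,5) right/bottom  bias=-1
  edge (10, 9)→(4, 4): d=(-6,-5) top-left  bias=+0
  edge (4, 4)→(12, 4): d=(8,0) top-left  bias=+0
    (3,2)@(7, 5): e=[23,9,8] → #
    (4,2)@(9, 5): e=[13,19,8] → #
    (5,2)@(11, 5): e=[3,29,8] → #
    (6,2)@(13, 5): e=[-7,39,8] → ·
    (3,3)@(7, 7): e=[19,-3,24] → ·
    (4,3)@(9, 7): e=[9,7,24] → #
    (5,3)@(11, 7): e=[-1,17,24] → ·
    (4,4)@(9, 9): e=[5,-5,40] → ·
  covered (4 px):
    · · · · · · · · · · · ·
    · · · · · · · · · · · ·
    · · · # # # · · · · · ·
    · · · · # · · · · · · ·
    · · · · · · · · · · · ·

Answer: [[3,2],[4,2],[5,2],[4,3]]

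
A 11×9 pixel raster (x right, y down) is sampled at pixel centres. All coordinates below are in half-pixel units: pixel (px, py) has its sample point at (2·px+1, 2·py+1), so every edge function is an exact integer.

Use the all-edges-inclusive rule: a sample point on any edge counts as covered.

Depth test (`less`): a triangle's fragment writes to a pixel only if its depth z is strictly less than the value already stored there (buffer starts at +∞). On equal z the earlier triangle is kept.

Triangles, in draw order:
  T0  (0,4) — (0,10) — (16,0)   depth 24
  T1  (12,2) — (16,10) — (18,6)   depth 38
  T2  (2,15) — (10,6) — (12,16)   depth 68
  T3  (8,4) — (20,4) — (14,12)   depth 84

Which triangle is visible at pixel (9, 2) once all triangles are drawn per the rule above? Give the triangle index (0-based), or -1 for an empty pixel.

T0:
  2·area = 96  (B↔C swapped to make it positive)
  edge (0, 4)→(16, 0): d=(16,-4) inclusive
  edge (16, 0)→(0, 10): d=(-16,10) inclusive
  edge (0, 10)→(0, 4): d=(0,-6) inclusive
    (6,0)@(13, 1): e=[4,14,78] → #
    (7,0)@(15, 1): e=[12,-6,90] → ·
    (2,1)@(5, 3): e=[4,62,30] → #
    (3,1)@(7, 3): e=[12,42,42] → #
    (4,1)@(9, 3): e=[20,22,54] → #
    (5,1)@(11, 3): e=[28,2,66] → #
    (6,1)@(13, 3): e=[36,-18,78] → ·
    (0,2)@(1, 5): e=[20,70,6] → #
    (1,2)@(3, 5): e=[28,50,18] → #
    (4,2)@(9, 5): e=[52,-10,54] → ·
    (5,2)@(11, 5): e=[60,-30,66] → ·
    (0,3)@(1, 7): e=[52,38,6] → #
  covered (12 px):
    · · · · · · # · · · ·
    · · # # # # · · · · ·
    # # # # · · · · · · ·
    # # · · · · · · · · ·
    # · · · · · · · · · ·
    · · · · · · · · · · ·
    · · · · · · · · · · ·
    · · · · · · · · · · ·
    · · · · · · · · · · ·
T1:
  2·area = 32  (B↔C swapped to make it positive)
  edge (12, 2)→(18, 6): d=(6,4) inclusive
  edge (18, 6)→(16, 10): d=(-2,4) inclusive
  edge (16, 10)→(12, 2): d=(-4,-8) inclusive
    (6,1)@(13, 3): e=[2,26,4] → #
    (7,1)@(15, 3): e=[-6,18,20] → ·
    (6,2)@(13, 5): e=[14,22,-4] → ·
    (7,2)@(15, 5): e=[6,14,12] → #
    (8,2)@(17, 5): e=[-2,6,28] → ·
    (7,3)@(15, 7): e=[18,10,4] → #
    (8,3)@(17, 7): e=[10,2,20] → #
    (9,3)@(19, 7): e=[2,-6,36] → ·
    (7,4)@(15, 9): e=[30,6,-4] → ·
    (8,4)@(17, 9): e=[22,-2,12] → ·
  covered (4 px):
    · · · · · · · · · · ·
    · · · · · · # · · · ·
    · · · · · · · # · · ·
    · · · · · · · # # · ·
    · · · · · · · · · · ·
    · · · · · · · · · · ·
    · · · · · · · · · · ·
    · · · · · · · · · · ·
    · · · · · · · · · · ·
T2:
  2·area = 98
  edge (2, 15)→(10, 6): d=(8,-9) inclusive
  edge (10, 6)→(12, 16): d=(2,10) inclusive
  edge (12, 16)→(2, 15): d=(-10,-1) inclusive
    (4,0)@(9, 1): e=[-49,0,147] → ·  [on edge]
    (4,4)@(9, 9): e=[15,16,67] → #
    (5,4)@(11, 9): e=[33,-4,69] → ·
    (3,5)@(7, 11): e=[13,40,45] → #
    (5,5)@(11, 11): e=[49,0,49] → #  [on edge]
    (6,5)@(13, 11): e=[67,-20,51] → ·
    (2,6)@(5, 13): e=[11,64,23] → #
    (6,6)@(13, 13): e=[83,-16,31] → ·
    (1,7)@(3, 15): e=[9,88,1] → #
    (6,7)@(13, 15): e=[99,-12,11] → ·
    (1,8)@(3, 17): e=[25,92,-19] → ·
    (2,8)@(5, 17): e=[43,72,-17] → ·
  covered (13 px):
    · · · · · · · · · · ·
    · · · · · · · · · · ·
    · · · · · · · · · · ·
    · · · · · · · · · · ·
    · · · · # · · · · · ·
    · · · # # # · · · · ·
    · · # # # # · · · · ·
    · # # # # # · · · · ·
    · · · · · · · · · · ·
T3:
  2·area = 96
  edge (8, 4)→(20, 4): d=(12,0) inclusive
  edge (20, 4)→(14, 12): d=(-6,8) inclusive
  edge (14, 12)→(8, 4): d=(-6,-8) inclusive
    (4,2)@(9, 5): e=[12,82,2] → #
    (5,2)@(11, 5): e=[12,66,18] → #
    (6,2)@(13, 5): e=[12,50,34] → #
    (7,2)@(15, 5): e=[12,34,50] → #
    (8,2)@(17, 5): e=[12,18,66] → #
    (9,2)@(19, 5): e=[12,2,82] → #
    (10,2)@(21, 5): e=[12,-14,98] → ·
    (4,3)@(9, 7): e=[36,70,-10] → ·
    (5,3)@(11, 7): e=[36,54,6] → #
    (9,3)@(19, 7): e=[36,-10,70] → ·
    (5,4)@(11, 9): e=[60,42,-6] → ·
    (6,4)@(13, 9): e=[60,26,10] → #
  covered (12 px):
    · · · · · · · · · · ·
    · · · · · · · · · · ·
    · · · · # # # # # # ·
    · · · · · # # # # · ·
    · · · · · · # # · · ·
    · · · · · · · · · · ·
    · · · · · · · · · · ·
    · · · · · · · · · · ·
    · · · · · · · · · · ·

Z-buffer (winner per pixel, '.' = empty):
  . . . . . . 0 . . . .
  . . 0 0 0 0 1 . . . .
  0 0 0 0 3 3 3 1 3 3 .
  0 0 . . . 3 3 1 1 . .
  0 . . . 2 . 3 3 . . .
  . . . 2 2 2 . . . . .
  . . 2 2 2 2 . . . . .
  . 2 2 2 2 2 . . . . .
  . . . . . . . . . . .

Result: 3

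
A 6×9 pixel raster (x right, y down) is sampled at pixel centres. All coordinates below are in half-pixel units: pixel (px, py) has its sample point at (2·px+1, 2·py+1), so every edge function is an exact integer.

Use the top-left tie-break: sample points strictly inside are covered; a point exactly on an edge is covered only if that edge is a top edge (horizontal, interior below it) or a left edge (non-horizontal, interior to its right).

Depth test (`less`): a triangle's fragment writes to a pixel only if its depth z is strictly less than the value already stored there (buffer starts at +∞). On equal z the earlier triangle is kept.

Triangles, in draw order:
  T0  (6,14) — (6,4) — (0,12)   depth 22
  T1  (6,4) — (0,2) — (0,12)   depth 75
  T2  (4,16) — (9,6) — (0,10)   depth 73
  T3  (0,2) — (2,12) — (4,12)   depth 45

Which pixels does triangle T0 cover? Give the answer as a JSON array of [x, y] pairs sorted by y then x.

T0:
  2·area = 60  (B↔C swapped to make it positive)
  edge (6, 14)→(0, 12): d=(-6,-2) top-left  bias=+0
  edge (0, 12)→(6, 4): d=(6,-8) top-left  bias=+0
  edge (6, 4)→(6, 14): d=(0,10) right/bottom  bias=-1
    (2,3)@(5, 7): e=[40,10,10] → X
    (3,3)@(7, 7): e=[44,26,-10] → .
    (1,4)@(3, 9): e=[24,6,30] → X
    (3,4)@(7, 9): e=[32,38,-10] → .
    (0,5)@(1, 11): e=[8,2,50] → X
    (3,5)@(7, 11): e=[20,50,-10] → .
    (0,6)@(1, 13): e=[-4,14,50] → .
    (1,6)@(3, 13): e=[0,30,30] → X  [on edge]
    (3,6)@(7, 13): e=[8,62,-10] → .
    (1,7)@(3, 15): e=[-12,42,30] → .
    (2,7)@(5, 15): e=[-8,58,10] → .
    (4,7)@(9, 15): e=[0,90,-30] → .  [on edge]
  covered (8 px):
    . . . . . .
    . . . . . .
    . . . . . .
    . . X . . .
    . X X . . .
    X X X . . .
    . X X . . .
    . . . . . .
    . . . . . .
T1:
  2·area = 60  (B↔C swapped to make it positive)
  edge (6, 4)→(0, 12): d=(-6,8) right/bottom  bias=-1
  edge (0, 12)→(0, 2): d=(0,-10) top-left  bias=+0
  edge (0, 2)→(6, 4): d=(6,2) right/bottom  bias=-1
    (0,1)@(1, 3): e=[46,10,4] → X
    (1,1)@(3, 3): e=[30,30,0] → .  [on edge]
    (0,2)@(1, 5): e=[34,10,16] → X
    (1,2)@(3, 5): e=[18,30,12] → X
    (2,2)@(5, 5): e=[2,50,8] → X
    (3,2)@(7, 5): e=[-14,70,4] → .
    (4,2)@(9, 5): e=[-30,90,0] → .  [on edge]
    (0,3)@(1, 7): e=[22,10,28] → X
    (2,3)@(5, 7): e=[-10,50,20] → .
    (0,4)@(1, 9): e=[10,10,40] → X
    (1,4)@(3, 9): e=[-6,30,36] → .
    (0,5)@(1, 11): e=[-2,10,52] → .
  covered (7 px):
    . . . . . .
    X . . . . .
    X X X . . .
    X X . . . .
    X . . . . .
    . . . . . .
    . . . . . .
    . . . . . .
    . . . . . .
T2:
  2·area = 70  (B↔C swapped to make it positive)
  edge (4, 16)→(0, 10): d=(-4,-6) top-left  bias=+0
  edge (0, 10)→(9, 6): d=(9,-4) top-left  bias=+0
  edge (9, 6)→(4, 16): d=(-5,10) right/bottom  bias=-1
    (3,3)@(7, 7): e=[54,1,15] → X
    (4,3)@(9, 7): e=[66,9,-5] → .
    (1,4)@(3, 9): e=[22,3,45] → X
    (2,4)@(5, 9): e=[34,11,25] → X
    (4,4)@(9, 9): e=[58,27,-15] → .
    (0,5)@(1, 11): e=[2,13,55] → X
    (3,5)@(7, 11): e=[38,37,-5] → .
    (0,6)@(1, 13): e=[-6,31,45] → .
    (1,6)@(3, 13): e=[6,39,25] → X
    (3,6)@(7, 13): e=[30,55,-15] → .
    (1,7)@(3, 15): e=[-2,57,15] → .
    (2,7)@(5, 15): e=[10,65,-5] → .
  covered (9 px):
    . . . . . .
    . . . . . .
    . . . . . .
    . . . X . .
    . X X X . .
    X X X . . .
    . X X . . .
    . . . . . .
    . . . . . .
T3:
  2·area = 20  (B↔C swapped to make it positive)
  edge (0, 2)→(4, 12): d=(4,10) right/bottom  bias=-1
  edge (4, 12)→(2, 12): d=(-2,0) right/bottom  bias=-1
  edge (2, 12)→(0, 2): d=(-2,-10) top-left  bias=+0
    (0,2)@(1, 5): e=[2,14,4] → X
    (1,2)@(3, 5): e=[-18,14,24] → .
    (0,3)@(1, 7): e=[10,10,0] → X  [on edge]
    (1,3)@(3, 7): e=[-10,10,20] → .
    (0,4)@(1, 9): e=[18,6,-4] → .
    (1,5)@(3, 11): e=[6,2,12] → X
    (2,5)@(5, 11): e=[-14,2,32] → .
    (1,6)@(3, 13): e=[14,-2,8] → .
    (1,8)@(3, 17): e=[30,-10,0] → .  [on edge]
  covered (3 px):
    . . . . . .
    . . . . . .
    X . . . . .
    X . . . . .
    . . . . . .
    . X . . . .
    . . . . . .
    . . . . . .
    . . . . . .

Answer: [[2,3],[1,4],[2,4],[0,5],[1,5],[2,5],[1,6],[2,6]]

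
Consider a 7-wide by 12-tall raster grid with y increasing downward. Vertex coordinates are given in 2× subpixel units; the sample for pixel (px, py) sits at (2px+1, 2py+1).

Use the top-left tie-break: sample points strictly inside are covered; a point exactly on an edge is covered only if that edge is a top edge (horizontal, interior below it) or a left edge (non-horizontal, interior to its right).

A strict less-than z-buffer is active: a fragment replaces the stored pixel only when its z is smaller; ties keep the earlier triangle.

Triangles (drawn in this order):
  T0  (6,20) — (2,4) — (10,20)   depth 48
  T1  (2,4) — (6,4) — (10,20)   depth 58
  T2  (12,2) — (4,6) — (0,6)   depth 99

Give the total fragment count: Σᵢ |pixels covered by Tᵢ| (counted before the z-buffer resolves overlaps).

T0:
  2·area = 64
  edge (6, 20)→(2, 4): d=(-4,-16) top-left  bias=+0
  edge (2, 4)→(10, 20): d=(8,16) right/bottom  bias=-1
  edge (10, 20)→(6, 20): d=(-4,0) right/bottom  bias=-1
    (1,3)@(3, 7): e=[4,8,52] → #
    (2,3)@(5, 7): e=[36,-24,52] → ·
    (1,4)@(3, 9): e=[-4,24,44] → ·
    (2,5)@(5, 11): e=[20,8,36] → #
    (3,5)@(7, 11): e=[52,-24,36] → ·
    (2,6)@(5, 13): e=[12,24,28] → #
    (3,6)@(7, 13): e=[44,-8,28] → ·
    (2,7)@(5, 15): e=[4,40,20] → #
    (3,7)@(7, 15): e=[36,8,20] → #
    (4,7)@(9, 15): e=[68,-24,20] → ·
    (2,8)@(5, 17): e=[-4,56,12] → ·
    (3,8)@(7, 17): e=[28,24,12] → #
  covered (8 px):
    · · · · · · ·
    · · · · · · ·
    · · · · · · ·
    · # · · · · ·
    · · · · · · ·
    · · # · · · ·
    · · # · · · ·
    · · # # · · ·
    · · · # · · ·
    · · · # # · ·
    · · · · · · ·
    · · · · · · ·
T1:
  2·area = 64
  edge (2, 4)→(6, 4): d=(4,0) top-left  bias=+0
  edge (6, 4)→(10, 20): d=(4,16) right/bottom  bias=-1
  edge (10, 20)→(2, 4): d=(-8,-16) top-left  bias=+0
    (1,2)@(3, 5): e=[4,52,8] → #
    (2,2)@(5, 5): e=[4,20,40] → #
    (3,2)@(7, 5): e=[4,-12,72] → ·
    (1,3)@(3, 7): e=[12,60,-8] → ·
    (2,3)@(5, 7): e=[12,28,24] → #
    (3,3)@(7, 7): e=[12,-4,56] → ·
    (2,4)@(5, 9): e=[20,36,8] → #
    (3,4)@(7, 9): e=[20,4,40] → #
    (4,4)@(9, 9): e=[20,-28,72] → ·
    (2,5)@(5, 11): e=[28,44,-8] → ·
    (3,5)@(7, 11): e=[28,12,24] → #
    (4,5)@(9, 11): e=[28,-20,56] → ·
  covered (8 px):
    · · · · · · ·
    · · · · · · ·
    · # # · · · ·
    · · # · · · ·
    · · # # · · ·
    · · · # · · ·
    · · · # · · ·
    · · · · · · ·
    · · · · # · ·
    · · · · · · ·
    · · · · · · ·
    · · · · · · ·
T2:
  2·area = 16
  edge (12, 2)→(4, 6): d=(-8,4) right/bottom  bias=-1
  edge (4, 6)→(0, 6): d=(-4,0) right/bottom  bias=-1
  edge (0, 6)→(12, 2): d=(12,-4) top-left  bias=+0
    (4,1)@(9, 3): e=[4,12,0] → #  [on edge]
    (5,1)@(11, 3): e=[-4,12,8] → ·
    (1,2)@(3, 5): e=[12,4,0] → #  [on edge]
    (2,2)@(5, 5): e=[4,4,8] → #
    (3,2)@(7, 5): e=[-4,4,16] → ·
    (4,2)@(9, 5): e=[-12,4,24] → ·
    (1,3)@(3, 7): e=[-4,-4,24] → ·
    (2,3)@(5, 7): e=[-12,-4,32] → ·
  covered (3 px):
    · · · · · · ·
    · · · · # · ·
    · # # · · · ·
    · · · · · · ·
    · · · · · · ·
    · · · · · · ·
    · · · · · · ·
    · · · · · · ·
    · · · · · · ·
    · · · · · · ·
    · · · · · · ·
    · · · · · · ·

Final: 19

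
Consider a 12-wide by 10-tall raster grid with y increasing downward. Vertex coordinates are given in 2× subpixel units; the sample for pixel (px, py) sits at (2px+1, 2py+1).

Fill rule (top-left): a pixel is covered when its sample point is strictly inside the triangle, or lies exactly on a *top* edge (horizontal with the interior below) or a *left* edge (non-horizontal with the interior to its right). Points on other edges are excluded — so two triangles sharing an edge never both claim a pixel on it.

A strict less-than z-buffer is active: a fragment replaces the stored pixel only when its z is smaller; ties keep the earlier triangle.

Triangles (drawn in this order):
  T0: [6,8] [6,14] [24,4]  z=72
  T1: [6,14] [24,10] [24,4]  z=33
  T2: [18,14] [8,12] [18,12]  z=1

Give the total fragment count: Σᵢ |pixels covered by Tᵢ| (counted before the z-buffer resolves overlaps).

T0:
  2·area = 108  (B↔C swapped to make it positive)
  edge (6, 8)→(24, 4): d=(18,-4) top-left  bias=+0
  edge (24, 4)→(6, 14): d=(-18,10) right/bottom  bias=-1
  edge (6, 14)→(6, 8): d=(0,-6) top-left  bias=+0
    (10,2)@(21, 5): e=[6,12,90] → X
    (11,2)@(23, 5): e=[14,-8,102] → .
    (5,3)@(11, 7): e=[2,76,30] → X
    (6,3)@(13, 7): e=[10,56,42] → X
    (7,3)@(15, 7): e=[18,36,54] → X
    (8,3)@(17, 7): e=[26,16,66] → X
    (9,3)@(19, 7): e=[34,-4,78] → .
    (10,3)@(21, 7): e=[42,-24,90] → .
    (3,4)@(7, 9): e=[22,80,6] → X
    (4,4)@(9, 9): e=[30,60,18] → X
    (7,4)@(15, 9): e=[54,0,54] → .  [on edge]
    (8,4)@(17, 9): e=[62,-20,66] → .
  covered (13 px):
    . . . . . . . . . . . .
    . . . . . . . . . . . .
    . . . . . . . . . . X .
    . . . . . X X X X . . .
    . . . X X X X . . . . .
    . . . X X X . . . . . .
    . . . X . . . . . . . .
    . . . . . . . . . . . .
    . . . . . . . . . . . .
    . . . . . . . . . . . .
T1:
  2·area = 108  (B↔C swapped to make it positive)
  edge (6, 14)→(24, 4): d=(18,-10) top-left  bias=+0
  edge (24, 4)→(24, 10): d=(0,6) right/bottom  bias=-1
  edge (24, 10)→(6, 14): d=(-18,4) right/bottom  bias=-1
    (11,2)@(23, 5): e=[8,6,94] → X
    (9,3)@(19, 7): e=[4,30,74] → X
    (10,3)@(21, 7): e=[24,18,66] → X
    (7,4)@(15, 9): e=[0,54,54] → X  [on edge]
    (8,4)@(17, 9): e=[20,42,46] → X
    (6,5)@(13, 11): e=[16,66,26] → X
    (10,5)@(21, 11): e=[96,18,-6] → .
    (11,5)@(23, 11): e=[116,6,-14] → .
    (4,6)@(9, 13): e=[12,90,6] → X
    (5,6)@(11, 13): e=[32,78,-2] → .
    (6,6)@(13, 13): e=[52,66,-10] → .
    (7,6)@(15, 13): e=[72,54,-18] → .
  covered (14 px):
    . . . . . . . . . . . .
    . . . . . . . . . . . .
    . . . . . . . . . . . X
    . . . . . . . . . X X X
    . . . . . . . X X X X X
    . . . . . . X X X X . .
    . . . . X . . . . . . .
    . . . . . . . . . . . .
    . . . . . . . . . . . .
    . . . . . . . . . . . .
T2:
  2·area = 20
  edge (18, 14)→(8, 12): d=(-10,-2) top-left  bias=+0
  edge (8, 12)→(18, 12): d=(10,0) top-left  bias=+0
  edge (18, 12)→(18, 14): d=(0,2) right/bottom  bias=-1
    (1,5)@(3, 11): e=[0,-10,30] → .  [on edge]
    (6,6)@(13, 13): e=[0,10,10] → X  [on edge]
    (7,6)@(15, 13): e=[4,10,6] → X
    (8,6)@(17, 13): e=[8,10,2] → X
    (9,6)@(19, 13): e=[12,10,-2] → .
    (6,7)@(13, 15): e=[-20,30,10] → .
    (7,7)@(15, 15): e=[-16,30,6] → .
    (8,7)@(17, 15): e=[-12,30,2] → .
    (11,7)@(23, 15): e=[0,30,-10] → .  [on edge]
  covered (3 px):
    . . . . . . . . . . . .
    . . . . . . . . . . . .
    . . . . . . . . . . . .
    . . . . . . . . . . . .
    . . . . . . . . . . . .
    . . . . . . . . . . . .
    . . . . . . X X X . . .
    . . . . . . . . . . . .
    . . . . . . . . . . . .
    . . . . . . . . . . . .

Final: 30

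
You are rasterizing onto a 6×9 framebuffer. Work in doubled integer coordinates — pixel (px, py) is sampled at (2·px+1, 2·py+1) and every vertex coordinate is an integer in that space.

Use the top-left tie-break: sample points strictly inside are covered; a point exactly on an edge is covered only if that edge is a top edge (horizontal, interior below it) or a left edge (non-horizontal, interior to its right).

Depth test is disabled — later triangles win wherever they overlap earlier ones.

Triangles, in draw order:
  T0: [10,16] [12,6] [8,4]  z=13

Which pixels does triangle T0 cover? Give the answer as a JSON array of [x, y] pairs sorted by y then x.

T0:
  2·area = 44  (B↔C swapped to make it positive)
  edge (10, 16)→(8, 4): d=(-2,-12) top-left  bias=+0
  edge (8, 4)→(12, 6): d=(4,2) right/bottom  bias=-1
  edge (12, 6)→(10, 16): d=(-2,10) right/bottom  bias=-1
    (4,2)@(9, 5): e=[10,2,32] → X
    (5,2)@(11, 5): e=[34,-2,12] → .
    (4,3)@(9, 7): e=[6,10,28] → X
    (5,3)@(11, 7): e=[30,6,8] → X
    (4,4)@(9, 9): e=[2,18,24] → X
    (4,5)@(9, 11): e=[-2,26,20] → .
    (5,5)@(11, 11): e=[22,22,0] → .  [on edge]
  covered (5 px):
    . . . . . .
    . . . . . .
    . . . . X .
    . . . . X X
    . . . . X X
    . . . . . .
    . . . . . .
    . . . . . .
    . . . . . .

Result: [[4,2],[4,3],[5,3],[4,4],[5,4]]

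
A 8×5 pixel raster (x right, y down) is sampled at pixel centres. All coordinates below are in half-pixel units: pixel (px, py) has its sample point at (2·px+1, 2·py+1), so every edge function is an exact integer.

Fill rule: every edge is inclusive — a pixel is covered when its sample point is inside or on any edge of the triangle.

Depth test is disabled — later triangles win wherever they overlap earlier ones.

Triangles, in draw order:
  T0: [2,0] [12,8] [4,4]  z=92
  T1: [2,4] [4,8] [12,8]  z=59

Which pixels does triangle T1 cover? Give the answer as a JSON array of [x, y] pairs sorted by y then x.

T0:
  2·area = 24
  edge (2, 0)→(12, 8): d=(10,8) inclusive
  edge (12, 8)→(4, 4): d=(-8,-4) inclusive
  edge (4, 4)→(2, 0): d=(-2,-4) inclusive
    (1,0)@(3, 1): e=[2,20,2] → █
    (2,0)@(5, 1): e=[-14,28,10] → ·
    (1,1)@(3, 3): e=[22,4,-2] → ·
    (2,1)@(5, 3): e=[6,12,6] → █
    (3,1)@(7, 3): e=[-10,20,14] → ·
    (2,2)@(5, 5): e=[26,-4,2] → ·
    (3,2)@(7, 5): e=[10,4,10] → █
    (4,2)@(9, 5): e=[-6,12,18] → ·
    (3,3)@(7, 7): e=[30,-12,6] → ·
  covered (3 px):
    · █ · · · · · ·
    · · █ · · · · ·
    · · · █ · · · ·
    · · · · · · · ·
    · · · · · · · ·
T1:
  2·area = 32  (B↔C swapped to make it positive)
  edge (2, 4)→(12, 8): d=(10,4) inclusive
  edge (12, 8)→(4, 8): d=(-8,0) inclusive
  edge (4, 8)→(2, 4): d=(-2,-4) inclusive
    (1,2)@(3, 5): e=[6,24,2] → █
    (2,2)@(5, 5): e=[-2,24,10] → ·
    (1,3)@(3, 7): e=[26,8,-2] → ·
    (2,3)@(5, 7): e=[18,8,6] → █
    (3,3)@(7, 7): e=[10,8,14] → █
    (4,3)@(9, 7): e=[2,8,22] → █
    (5,3)@(11, 7): e=[-6,8,30] → ·
    (2,4)@(5, 9): e=[38,-8,2] → ·
    (3,4)@(7, 9): e=[30,-8,10] → ·
    (4,4)@(9, 9): e=[22,-8,18] → ·
  covered (4 px):
    · · · · · · · ·
    · · · · · · · ·
    · █ · · · · · ·
    · · █ █ █ · · ·
    · · · · · · · ·

Answer: [[1,2],[2,3],[3,3],[4,3]]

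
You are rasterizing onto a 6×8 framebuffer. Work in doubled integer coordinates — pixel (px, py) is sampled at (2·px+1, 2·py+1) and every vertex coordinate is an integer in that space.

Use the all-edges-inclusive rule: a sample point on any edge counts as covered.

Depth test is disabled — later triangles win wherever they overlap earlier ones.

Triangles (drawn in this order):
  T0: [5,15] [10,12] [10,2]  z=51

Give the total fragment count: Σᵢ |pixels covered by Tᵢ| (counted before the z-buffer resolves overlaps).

T0:
  2·area = 50  (B↔C swapped to make it positive)
  edge (5, 15)→(10, 2): d=(5,-13) inclusive
  edge (10, 2)→(10, 12): d=(0,10) inclusive
  edge (10, 12)→(5, 15): d=(-5,3) inclusive
    (4,2)@(9, 5): e=[2,10,38] → X
    (5,2)@(11, 5): e=[28,-10,32] → .
    (4,3)@(9, 7): e=[12,10,28] → X
    (5,3)@(11, 7): e=[38,-10,22] → .
    (4,4)@(9, 9): e=[22,10,18] → X
    (5,4)@(11, 9): e=[48,-10,12] → .
    (3,5)@(7, 11): e=[6,30,14] → X
    (5,5)@(11, 11): e=[58,-10,2] → .
    (3,6)@(7, 13): e=[16,30,4] → X
    (4,6)@(9, 13): e=[42,10,-2] → .
    (2,7)@(5, 15): e=[0,50,0] → X  [on edge]
    (3,7)@(7, 15): e=[26,30,-6] → .
  covered (7 px):
    . . . . . .
    . . . . . .
    . . . . X .
    . . . . X .
    . . . . X .
    . . . X X .
    . . . X . .
    . . X . . .

Final: 7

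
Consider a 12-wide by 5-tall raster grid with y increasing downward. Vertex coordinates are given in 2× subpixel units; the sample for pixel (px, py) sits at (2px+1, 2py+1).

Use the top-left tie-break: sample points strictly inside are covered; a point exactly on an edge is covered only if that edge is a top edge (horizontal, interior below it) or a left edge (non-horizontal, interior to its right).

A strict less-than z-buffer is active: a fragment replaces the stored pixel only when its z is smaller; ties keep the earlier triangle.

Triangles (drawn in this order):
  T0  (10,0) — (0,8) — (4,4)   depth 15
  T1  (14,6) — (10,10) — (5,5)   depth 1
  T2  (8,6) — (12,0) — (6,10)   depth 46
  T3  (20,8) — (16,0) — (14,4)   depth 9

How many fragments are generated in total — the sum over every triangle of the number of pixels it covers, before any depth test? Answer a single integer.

T0:
  2·area = 8
  edge (10, 0)→(0, 8): d=(-10,8) right/bottom  bias=-1
  edge (0, 8)→(4, 4): d=(4,-4) top-left  bias=+0
  edge (4, 4)→(10, 0): d=(6,-4) top-left  bias=+0
    (3,0)@(7, 1): e=[14,0,-6] → ·  [on edge]
    (2,1)@(5, 3): e=[10,0,-2] → ·  [on edge]
    (1,2)@(3, 5): e=[6,0,2] → █  [on edge]
    (2,2)@(5, 5): e=[-10,8,10] → ·
    (0,3)@(1, 7): e=[2,0,6] → █  [on edge]
    (1,3)@(3, 7): e=[-14,8,14] → ·
    (0,4)@(1, 9): e=[-18,8,18] → ·
  covered (2 px):
    · · · · · · · · · · · ·
    · · · · · · · · · · · ·
    · █ · · · · · · · · · ·
    █ · · · · · · · · · · ·
    · · · · · · · · · · · ·
T1:
  2·area = 40
  edge (14, 6)→(10, 10): d=(-4,4) right/bottom  bias=-1
  edge (10, 10)→(5, 5): d=(-5,-5) top-left  bias=+0
  edge (5, 5)→(14, 6): d=(9,1) right/bottom  bias=-1
    (0,0)@(1, 1): e=[72,0,-32] → ·  [on edge]
    (9,0)@(19, 1): e=[0,90,-50] → ·  [on edge]
    (1,1)@(3, 3): e=[56,0,-16] → ·  [on edge]
    (8,1)@(17, 3): e=[0,70,-30] → ·  [on edge]
    (2,2)@(5, 5): e=[40,0,0] → ·  [on edge]
    (7,2)@(15, 5): e=[0,50,-10] → ·  [on edge]
    (3,3)@(7, 7): e=[24,0,16] → █  [on edge]
    (4,3)@(9, 7): e=[16,10,14] → █
    (5,3)@(11, 7): e=[8,20,12] → █
    (6,3)@(13, 7): e=[0,30,10] → ·  [on edge]
    (11,3)@(23, 7): e=[-40,80,0] → ·  [on edge]
    (3,4)@(7, 9): e=[16,-10,34] → ·
    (4,4)@(9, 9): e=[8,0,32] → █  [on edge]
    (5,4)@(11, 9): e=[0,10,30] → ·  [on edge]
  covered (4 px):
    · · · · · · · · · · · ·
    · · · · · · · · · · · ·
    · · · · · · · · · · · ·
    · · · █ █ █ · · · · · ·
    · · · · █ · · · · · · ·
T2:
  2·area = 4
  edge (8, 6)→(12, 0): d=(4,-6) top-left  bias=+0
  edge (12, 0)→(6, 10): d=(-6,10) right/bottom  bias=-1
  edge (6, 10)→(8, 6): d=(2,-4) top-left  bias=+0
    (4,2)@(9, 5): e=[2,0,2] → ·  [on edge]
  covered (0 px):
    · · · · · · · · · · · ·
    · · · · · · · · · · · ·
    · · · · · · · · · · · ·
    · · · · · · · · · · · ·
    · · · · · · · · · · · ·
T3:
  2·area = 32  (B↔C swapped to make it positive)
  edge (20, 8)→(14, 4): d=(-6,-4) top-left  bias=+0
  edge (14, 4)→(16, 0): d=(2,-4) top-left  bias=+0
  edge (16, 0)→(20, 8): d=(4,8) right/bottom  bias=-1
    (7,1)@(15, 3): e=[10,2,20] → █
    (8,1)@(17, 3): e=[18,10,4] → █
    (9,1)@(19, 3): e=[26,18,-12] → ·
    (7,2)@(15, 5): e=[-2,6,28] → ·
    (8,2)@(17, 5): e=[6,14,12] → █
    (9,2)@(19, 5): e=[14,22,-4] → ·
    (8,3)@(17, 7): e=[-6,18,20] → ·
    (9,3)@(19, 7): e=[2,26,4] → █
    (10,3)@(21, 7): e=[10,34,-12] → ·
    (9,4)@(19, 9): e=[-10,30,12] → ·
  covered (4 px):
    · · · · · · · · · · · ·
    · · · · · · · █ █ · · ·
    · · · · · · · · █ · · ·
    · · · · · · · · · █ · ·
    · · · · · · · · · · · ·

Answer: 10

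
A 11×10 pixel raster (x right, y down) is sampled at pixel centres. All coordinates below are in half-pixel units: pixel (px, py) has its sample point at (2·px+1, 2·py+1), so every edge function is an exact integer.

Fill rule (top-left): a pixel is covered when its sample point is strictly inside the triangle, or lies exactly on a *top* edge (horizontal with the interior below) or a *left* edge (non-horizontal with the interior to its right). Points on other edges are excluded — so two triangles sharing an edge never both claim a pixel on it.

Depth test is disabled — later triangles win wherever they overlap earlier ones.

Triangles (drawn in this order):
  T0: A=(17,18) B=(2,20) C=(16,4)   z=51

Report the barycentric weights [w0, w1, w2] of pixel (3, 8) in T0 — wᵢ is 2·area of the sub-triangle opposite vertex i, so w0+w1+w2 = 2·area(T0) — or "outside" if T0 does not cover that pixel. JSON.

T0:
  2·area = 212
  edge (17, 18)→(2, 20): d=(-15,2) right/bottom  bias=-1
  edge (2, 20)→(16, 4): d=(14,-16) top-left  bias=+0
  edge (16, 4)→(17, 18): d=(1,14) right/bottom  bias=-1
    (7,3)@(15, 7): e=[169,26,17] → X
    (8,3)@(17, 7): e=[165,58,-11] → .
    (6,4)@(13, 9): e=[143,22,47] → X
    (8,4)@(17, 9): e=[135,86,-9] → .
    (5,5)@(11, 11): e=[117,18,77] → X
    (8,5)@(17, 11): e=[105,114,-7] → .
    (4,6)@(9, 13): e=[91,14,107] → X
    (8,6)@(17, 13): e=[75,142,-5] → .
    (3,7)@(7, 15): e=[65,10,137] → X
    (8,7)@(17, 15): e=[45,170,-3] → .
    (2,8)@(5, 17): e=[39,6,167] → X
    (8,8)@(17, 17): e=[15,198,-1] → .
  covered (25 px):
    . . . . . . . . . . .
    . . . . . . . . . . .
    . . . . . . . . . . .
    . . . . . . . X . . .
    . . . . . . X X . . .
    . . . . . X X X . . .
    . . . . X X X X . . .
    . . . X X X X X . . .
    . . X X X X X X . . .
    . X X X X . . . . . .

Final: [38,139,35]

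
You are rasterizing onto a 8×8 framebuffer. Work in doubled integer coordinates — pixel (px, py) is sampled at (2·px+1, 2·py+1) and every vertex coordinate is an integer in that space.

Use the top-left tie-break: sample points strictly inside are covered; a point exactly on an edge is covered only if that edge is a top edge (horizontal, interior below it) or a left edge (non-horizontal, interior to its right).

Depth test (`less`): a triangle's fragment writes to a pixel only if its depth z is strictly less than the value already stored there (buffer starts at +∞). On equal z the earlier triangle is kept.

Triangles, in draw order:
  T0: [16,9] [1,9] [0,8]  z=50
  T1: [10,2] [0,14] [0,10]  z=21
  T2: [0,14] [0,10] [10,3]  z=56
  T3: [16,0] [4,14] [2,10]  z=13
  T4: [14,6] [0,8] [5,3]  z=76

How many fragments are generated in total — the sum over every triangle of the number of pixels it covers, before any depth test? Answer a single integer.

T0:
  2·area = 15
  edge (16, 9)→(1, 9): d=(-15,0) right/bottom  bias=-1
  edge (1, 9)→(0, 8): d=(-1,-1) top-left  bias=+0
  edge (0, 8)→(16, 9): d=(16,1) right/bottom  bias=-1
    (0,4)@(1, 9): e=[0,0,15] → ·  [on edge]
    (1,4)@(3, 9): e=[0,2,13] → ·  [on edge]
    (2,4)@(5, 9): e=[0,4,11] → ·  [on edge]
    (3,4)@(7, 9): e=[0,6,9] → ·  [on edge]
    (4,4)@(9, 9): e=[0,8,7] → ·  [on edge]
    (5,4)@(11, 9): e=[0,10,5] → ·  [on edge]
    (6,4)@(13, 9): e=[0,12,3] → ·  [on edge]
    (7,4)@(15, 9): e=[0,14,1] → ·  [on edge]
    (1,5)@(3, 11): e=[-30,0,45] → ·  [on edge]
    (2,6)@(5, 13): e=[-60,0,75] → ·  [on edge]
    (3,7)@(7, 15): e=[-90,0,105] → ·  [on edge]
  covered (0 px):
    · · · · · · · ·
    · · · · · · · ·
    · · · · · · · ·
    · · · · · · · ·
    · · · · · · · ·
    · · · · · · · ·
    · · · · · · · ·
    · · · · · · · ·
T1:
  2·area = 40
  edge (10, 2)→(0, 14): d=(-10,12) right/bottom  bias=-1
  edge (0, 14)→(0, 10): d=(0,-4) top-left  bias=+0
  edge (0, 10)→(10, 2): d=(10,-8) top-left  bias=+0
    (4,1)@(9, 3): e=[2,36,2] → █
    (5,1)@(11, 3): e=[-22,44,18] → ·
    (3,2)@(7, 5): e=[6,28,6] → █
    (4,2)@(9, 5): e=[-18,36,22] → ·
    (2,3)@(5, 7): e=[10,20,10] → █
    (3,3)@(7, 7): e=[-14,28,26] → ·
    (1,4)@(3, 9): e=[14,12,14] → █
    (2,4)@(5, 9): e=[-10,20,30] → ·
    (0,5)@(1, 11): e=[18,4,18] → █
    (1,5)@(3, 11): e=[-6,12,34] → ·
    (0,6)@(1, 13): e=[-2,4,38] → ·
  covered (5 px):
    · · · · · · · ·
    · · · · █ · · ·
    · · · █ · · · ·
    · · █ · · · · ·
    · █ · · · · · ·
    █ · · · · · · ·
    · · · · · · · ·
    · · · · · · · ·
T2:
  2·area = 40
  edge (0, 14)→(0, 10): d=(0,-4) top-left  bias=+0
  edge (0, 10)→(10, 3): d=(10,-7) top-left  bias=+0
  edge (10, 3)→(0, 14): d=(-10,11) right/bottom  bias=-1
    (2,3)@(5, 7): e=[20,5,15] → █
    (3,3)@(7, 7): e=[28,19,-7] → ·
    (1,4)@(3, 9): e=[12,11,17] → █
    (2,4)@(5, 9): e=[20,25,-5] → ·
    (0,5)@(1, 11): e=[4,17,19] → █
    (1,5)@(3, 11): e=[12,31,-3] → ·
    (0,6)@(1, 13): e=[4,37,-1] → ·
  covered (3 px):
    · · · · · · · ·
    · · · · · · · ·
    · · · · · · · ·
    · · █ · · · · ·
    · █ · · · · · ·
    █ · · · · · · ·
    · · · · · · · ·
    · · · · · · · ·
T3:
  2·area = 76
  edge (16, 0)→(4, 14): d=(-12,14) right/bottom  bias=-1
  edge (4, 14)→(2, 10): d=(-2,-4) top-left  bias=+0
  edge (2, 10)→(16, 0): d=(14,-10) top-left  bias=+0
    (7,0)@(15, 1): e=[2,70,4] → █
    (6,1)@(13, 3): e=[6,58,12] → █
    (7,1)@(15, 3): e=[-22,66,32] → ·
    (4,2)@(9, 5): e=[38,38,0] → █  [on edge]
    (5,2)@(11, 5): e=[10,46,20] → █
    (6,2)@(13, 5): e=[-18,54,40] → ·
    (3,3)@(7, 7): e=[42,26,8] → █
    (5,3)@(11, 7): e=[-14,42,48] → ·
    (2,4)@(5, 9): e=[46,14,16] → █
    (4,4)@(9, 9): e=[-10,30,56] → ·
    (1,5)@(3, 11): e=[50,2,24] → █
    (3,5)@(7, 11): e=[-6,18,64] → ·
  covered (10 px):
    · · · · · · · █
    · · · · · · █ ·
    · · · · █ █ · ·
    · · · █ █ · · ·
    · · █ █ · · · ·
    · █ █ · · · · ·
    · · · · · · · ·
    · · · · · · · ·
T4:
  2·area = 60
  edge (14, 6)→(0, 8): d=(-14,2) right/bottom  bias=-1
  edge (0, 8)→(5, 3): d=(5,-5) top-left  bias=+0
  edge (5, 3)→(14, 6): d=(9,3) right/bottom  bias=-1
    (3,0)@(7, 1): e=[84,0,-24] → ·  [on edge]
    (2,1)@(5, 3): e=[60,0,0] → ·  [on edge]
    (1,2)@(3, 5): e=[36,0,24] → █  [on edge]
    (2,2)@(5, 5): e=[32,10,18] → █
    (3,2)@(7, 5): e=[28,20,12] → █
    (4,2)@(9, 5): e=[24,30,6] → █
    (5,2)@(11, 5): e=[20,40,0] → ·  [on edge]
    (0,3)@(1, 7): e=[12,0,48] → █  [on edge]
    (3,3)@(7, 7): e=[0,30,30] → ·  [on edge]
    (4,3)@(9, 7): e=[-4,40,24] → ·
    (0,4)@(1, 9): e=[-16,10,66] → ·
    (1,4)@(3, 9): e=[-20,20,60] → ·
  covered (7 px):
    · · · · · · · ·
    · · · · · · · ·
    · █ █ █ █ · · ·
    █ █ █ · · · · ·
    · · · · · · · ·
    · · · · · · · ·
    · · · · · · · ·
    · · · · · · · ·

Result: 25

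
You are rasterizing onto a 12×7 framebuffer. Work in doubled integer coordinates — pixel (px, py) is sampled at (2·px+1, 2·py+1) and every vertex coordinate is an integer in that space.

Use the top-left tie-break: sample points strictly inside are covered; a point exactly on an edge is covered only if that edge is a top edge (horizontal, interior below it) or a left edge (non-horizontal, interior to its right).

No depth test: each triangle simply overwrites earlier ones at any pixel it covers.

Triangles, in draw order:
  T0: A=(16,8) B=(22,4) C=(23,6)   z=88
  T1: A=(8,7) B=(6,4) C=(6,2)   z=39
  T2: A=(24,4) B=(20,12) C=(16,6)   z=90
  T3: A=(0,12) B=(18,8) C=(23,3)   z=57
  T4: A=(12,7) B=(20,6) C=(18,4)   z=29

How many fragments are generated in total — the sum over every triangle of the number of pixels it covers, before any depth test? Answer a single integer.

T0:
  2·area = 16
  edge (16, 8)→(22, 4): d=(6,-4) top-left  bias=+0
  edge (22, 4)→(23, 6): d=(1,2) right/bottom  bias=-1
  edge (23, 6)→(16, 8): d=(-7,2) right/bottom  bias=-1
    (10,2)@(21, 5): e=[2,3,11] → #
    (11,2)@(23, 5): e=[10,-1,7] → ·
    (9,3)@(19, 7): e=[6,9,1] → #
    (10,3)@(21, 7): e=[14,5,-3] → ·
    (9,4)@(19, 9): e=[18,11,-13] → ·
  covered (2 px):
    · · · · · · · · · · · ·
    · · · · · · · · · · · ·
    · · · · · · · · · · # ·
    · · · · · · · · · # · ·
    · · · · · · · · · · · ·
    · · · · · · · · · · · ·
    · · · · · · · · · · · ·
T1:
  2·area = 4
  edge (8, 7)→(6, 4): d=(-2,-3) top-left  bias=+0
  edge (6, 4)→(6, 2): d=(0,-2) top-left  bias=+0
  edge (6, 2)→(8, 7): d=(2,5) right/bottom  bias=-1
    (3,2)@(7, 5): e=[1,2,1] → #
    (4,2)@(9, 5): e=[7,6,-9] → ·
    (3,3)@(7, 7): e=[-3,2,5] → ·
  covered (1 px):
    · · · · · · · · · · · ·
    · · · · · · · · · · · ·
    · · · # · · · · · · · ·
    · · · · · · · · · · · ·
    · · · · · · · · · · · ·
    · · · · · · · · · · · ·
    · · · · · · · · · · · ·
T2:
  2·area = 56
  edge (24, 4)→(20, 12): d=(-4,8) right/bottom  bias=-1
  edge (20, 12)→(16, 6): d=(-4,-6) top-left  bias=+0
  edge (16, 6)→(24, 4): d=(8,-2) top-left  bias=+0
    (10,2)@(21, 5): e=[20,34,2] → #
    (11,2)@(23, 5): e=[4,46,6] → #
    (8,3)@(17, 7): e=[44,2,10] → #
    (9,3)@(19, 7): e=[28,14,14] → #
    (11,3)@(23, 7): e=[-4,38,22] → ·
    (8,4)@(17, 9): e=[36,-6,26] → ·
    (9,4)@(19, 9): e=[20,6,30] → #
    (11,4)@(23, 9): e=[-12,30,38] → ·
    (9,5)@(19, 11): e=[12,-2,46] → ·
    (10,5)@(21, 11): e=[-4,10,50] → ·
  covered (7 px):
    · · · · · · · · · · · ·
    · · · · · · · · · · · ·
    · · · · · · · · · · # #
    · · · · · · · · # # # ·
    · · · · · · · · · # # ·
    · · · · · · · · · · · ·
    · · · · · · · · · · · ·
T3:
  2·area = 70  (B↔C swapped to make it positive)
  edge (0, 12)→(23, 3): d=(23,-9) top-left  bias=+0
  edge (23, 3)→(18, 8): d=(-5,5) right/bottom  bias=-1
  edge (18, 8)→(0, 12): d=(-18,4) right/bottom  bias=-1
    (11,1)@(23, 3): e=[0,0,70] → ·  [on edge]
    (9,2)@(19, 5): e=[10,10,50] → #
    (10,2)@(21, 5): e=[28,0,42] → ·  [on edge]
    (6,3)@(13, 7): e=[2,30,38] → #
    (7,3)@(15, 7): e=[20,20,30] → #
    (8,3)@(17, 7): e=[38,10,22] → #
    (9,3)@(19, 7): e=[56,0,14] → ·  [on edge]
    (4,4)@(9, 9): e=[12,40,18] → #
    (5,4)@(11, 9): e=[30,30,10] → #
    (7,4)@(15, 9): e=[66,10,-6] → ·
    (8,4)@(17, 9): e=[84,0,-14] → ·  [on edge]
    (1,5)@(3, 11): e=[4,60,6] → #
    (7,5)@(15, 11): e=[112,0,-42] → ·  [on edge]
    (6,6)@(13, 13): e=[140,0,-70] → ·  [on edge]
  covered (8 px):
    · · · · · · · · · · · ·
    · · · · · · · · · · · ·
    · · · · · · · · · # · ·
    · · · · · · # # # · · ·
    · · · · # # # · · · · ·
    · # · · · · · · · · · ·
    · · · · · · · · · · · ·
T4:
  2·area = 18  (B↔C swapped to make it positive)
  edge (12, 7)→(18, 4): d=(6,-3) top-left  bias=+0
  edge (18, 4)→(20, 6): d=(2,2) right/bottom  bias=-1
  edge (20, 6)→(12, 7): d=(-8,1) right/bottom  bias=-1
    (7,0)@(15, 1): e=[-27,0,45] → ·  [on edge]
    (8,1)@(17, 3): e=[-9,0,27] → ·  [on edge]
    (8,2)@(17, 5): e=[3,4,11] → #
    (9,2)@(19, 5): e=[9,0,9] → ·  [on edge]
    (8,3)@(17, 7): e=[15,8,-5] → ·
    (10,3)@(21, 7): e=[27,0,-9] → ·  [on edge]
    (11,4)@(23, 9): e=[45,0,-27] → ·  [on edge]
  covered (1 px):
    · · · · · · · · · · · ·
    · · · · · · · · · · · ·
    · · · · · · · · # · · ·
    · · · · · · · · · · · ·
    · · · · · · · · · · · ·
    · · · · · · · · · · · ·
    · · · · · · · · · · · ·

Final: 19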